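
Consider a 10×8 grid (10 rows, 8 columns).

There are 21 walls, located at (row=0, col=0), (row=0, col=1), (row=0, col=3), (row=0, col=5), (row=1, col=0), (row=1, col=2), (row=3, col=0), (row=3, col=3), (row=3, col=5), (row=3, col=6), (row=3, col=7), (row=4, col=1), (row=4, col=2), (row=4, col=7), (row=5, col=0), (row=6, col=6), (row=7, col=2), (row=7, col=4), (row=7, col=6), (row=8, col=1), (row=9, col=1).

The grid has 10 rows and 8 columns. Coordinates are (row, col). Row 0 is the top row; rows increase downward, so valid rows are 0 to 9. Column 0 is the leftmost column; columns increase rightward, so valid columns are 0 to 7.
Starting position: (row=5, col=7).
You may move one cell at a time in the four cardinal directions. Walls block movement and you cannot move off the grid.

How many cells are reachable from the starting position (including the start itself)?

Answer: Reachable cells: 57

Derivation:
BFS flood-fill from (row=5, col=7):
  Distance 0: (row=5, col=7)
  Distance 1: (row=5, col=6), (row=6, col=7)
  Distance 2: (row=4, col=6), (row=5, col=5), (row=7, col=7)
  Distance 3: (row=4, col=5), (row=5, col=4), (row=6, col=5), (row=8, col=7)
  Distance 4: (row=4, col=4), (row=5, col=3), (row=6, col=4), (row=7, col=5), (row=8, col=6), (row=9, col=7)
  Distance 5: (row=3, col=4), (row=4, col=3), (row=5, col=2), (row=6, col=3), (row=8, col=5), (row=9, col=6)
  Distance 6: (row=2, col=4), (row=5, col=1), (row=6, col=2), (row=7, col=3), (row=8, col=4), (row=9, col=5)
  Distance 7: (row=1, col=4), (row=2, col=3), (row=2, col=5), (row=6, col=1), (row=8, col=3), (row=9, col=4)
  Distance 8: (row=0, col=4), (row=1, col=3), (row=1, col=5), (row=2, col=2), (row=2, col=6), (row=6, col=0), (row=7, col=1), (row=8, col=2), (row=9, col=3)
  Distance 9: (row=1, col=6), (row=2, col=1), (row=2, col=7), (row=3, col=2), (row=7, col=0), (row=9, col=2)
  Distance 10: (row=0, col=6), (row=1, col=1), (row=1, col=7), (row=2, col=0), (row=3, col=1), (row=8, col=0)
  Distance 11: (row=0, col=7), (row=9, col=0)
Total reachable: 57 (grid has 59 open cells total)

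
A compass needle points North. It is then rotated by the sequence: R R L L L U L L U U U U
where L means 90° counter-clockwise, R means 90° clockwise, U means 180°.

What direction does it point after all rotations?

Answer: Final heading: West

Derivation:
Start: North
  R (right (90° clockwise)) -> East
  R (right (90° clockwise)) -> South
  L (left (90° counter-clockwise)) -> East
  L (left (90° counter-clockwise)) -> North
  L (left (90° counter-clockwise)) -> West
  U (U-turn (180°)) -> East
  L (left (90° counter-clockwise)) -> North
  L (left (90° counter-clockwise)) -> West
  U (U-turn (180°)) -> East
  U (U-turn (180°)) -> West
  U (U-turn (180°)) -> East
  U (U-turn (180°)) -> West
Final: West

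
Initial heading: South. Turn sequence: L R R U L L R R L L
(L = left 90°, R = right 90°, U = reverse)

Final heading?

Start: South
  L (left (90° counter-clockwise)) -> East
  R (right (90° clockwise)) -> South
  R (right (90° clockwise)) -> West
  U (U-turn (180°)) -> East
  L (left (90° counter-clockwise)) -> North
  L (left (90° counter-clockwise)) -> West
  R (right (90° clockwise)) -> North
  R (right (90° clockwise)) -> East
  L (left (90° counter-clockwise)) -> North
  L (left (90° counter-clockwise)) -> West
Final: West

Answer: Final heading: West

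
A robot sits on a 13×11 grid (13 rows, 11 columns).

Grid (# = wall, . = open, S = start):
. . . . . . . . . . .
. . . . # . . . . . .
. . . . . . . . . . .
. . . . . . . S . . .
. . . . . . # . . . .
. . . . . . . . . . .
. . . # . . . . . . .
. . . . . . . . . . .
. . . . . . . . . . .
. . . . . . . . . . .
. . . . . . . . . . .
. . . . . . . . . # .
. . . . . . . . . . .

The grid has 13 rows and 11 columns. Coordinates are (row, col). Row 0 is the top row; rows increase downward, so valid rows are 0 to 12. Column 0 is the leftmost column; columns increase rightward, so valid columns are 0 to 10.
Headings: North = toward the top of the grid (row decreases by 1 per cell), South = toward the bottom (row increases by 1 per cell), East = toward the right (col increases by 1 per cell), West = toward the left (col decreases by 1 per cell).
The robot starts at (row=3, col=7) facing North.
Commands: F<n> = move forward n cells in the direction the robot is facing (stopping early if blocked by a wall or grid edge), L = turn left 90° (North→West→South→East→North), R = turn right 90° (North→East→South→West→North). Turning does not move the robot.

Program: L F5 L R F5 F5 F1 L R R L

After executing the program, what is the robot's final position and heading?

Start: (row=3, col=7), facing North
  L: turn left, now facing West
  F5: move forward 5, now at (row=3, col=2)
  L: turn left, now facing South
  R: turn right, now facing West
  F5: move forward 2/5 (blocked), now at (row=3, col=0)
  F5: move forward 0/5 (blocked), now at (row=3, col=0)
  F1: move forward 0/1 (blocked), now at (row=3, col=0)
  L: turn left, now facing South
  R: turn right, now facing West
  R: turn right, now facing North
  L: turn left, now facing West
Final: (row=3, col=0), facing West

Answer: Final position: (row=3, col=0), facing West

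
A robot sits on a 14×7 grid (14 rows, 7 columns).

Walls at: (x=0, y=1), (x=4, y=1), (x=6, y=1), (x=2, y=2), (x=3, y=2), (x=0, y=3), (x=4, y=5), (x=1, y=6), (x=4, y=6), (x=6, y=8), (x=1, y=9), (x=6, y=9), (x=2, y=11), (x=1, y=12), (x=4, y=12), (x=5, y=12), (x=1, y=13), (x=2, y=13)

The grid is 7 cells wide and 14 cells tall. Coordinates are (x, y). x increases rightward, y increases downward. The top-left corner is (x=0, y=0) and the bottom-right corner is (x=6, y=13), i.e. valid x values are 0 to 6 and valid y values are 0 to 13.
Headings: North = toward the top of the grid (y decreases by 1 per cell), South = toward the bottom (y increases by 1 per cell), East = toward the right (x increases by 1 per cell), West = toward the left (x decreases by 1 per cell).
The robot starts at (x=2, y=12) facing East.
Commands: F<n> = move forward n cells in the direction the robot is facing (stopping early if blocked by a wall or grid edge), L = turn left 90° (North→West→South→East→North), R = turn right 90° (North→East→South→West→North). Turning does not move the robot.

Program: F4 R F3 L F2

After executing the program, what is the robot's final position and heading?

Start: (x=2, y=12), facing East
  F4: move forward 1/4 (blocked), now at (x=3, y=12)
  R: turn right, now facing South
  F3: move forward 1/3 (blocked), now at (x=3, y=13)
  L: turn left, now facing East
  F2: move forward 2, now at (x=5, y=13)
Final: (x=5, y=13), facing East

Answer: Final position: (x=5, y=13), facing East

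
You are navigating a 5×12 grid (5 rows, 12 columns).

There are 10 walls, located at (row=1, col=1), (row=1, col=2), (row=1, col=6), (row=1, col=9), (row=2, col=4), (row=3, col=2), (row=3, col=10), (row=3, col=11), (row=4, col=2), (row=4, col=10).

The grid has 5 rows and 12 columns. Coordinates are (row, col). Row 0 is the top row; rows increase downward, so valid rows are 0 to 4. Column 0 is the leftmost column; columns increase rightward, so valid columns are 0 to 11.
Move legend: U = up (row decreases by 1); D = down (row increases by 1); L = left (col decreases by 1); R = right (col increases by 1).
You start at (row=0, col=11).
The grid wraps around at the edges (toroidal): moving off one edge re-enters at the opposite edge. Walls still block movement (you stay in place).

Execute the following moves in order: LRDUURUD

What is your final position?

Start: (row=0, col=11)
  L (left): (row=0, col=11) -> (row=0, col=10)
  R (right): (row=0, col=10) -> (row=0, col=11)
  D (down): (row=0, col=11) -> (row=1, col=11)
  U (up): (row=1, col=11) -> (row=0, col=11)
  U (up): (row=0, col=11) -> (row=4, col=11)
  R (right): (row=4, col=11) -> (row=4, col=0)
  U (up): (row=4, col=0) -> (row=3, col=0)
  D (down): (row=3, col=0) -> (row=4, col=0)
Final: (row=4, col=0)

Answer: Final position: (row=4, col=0)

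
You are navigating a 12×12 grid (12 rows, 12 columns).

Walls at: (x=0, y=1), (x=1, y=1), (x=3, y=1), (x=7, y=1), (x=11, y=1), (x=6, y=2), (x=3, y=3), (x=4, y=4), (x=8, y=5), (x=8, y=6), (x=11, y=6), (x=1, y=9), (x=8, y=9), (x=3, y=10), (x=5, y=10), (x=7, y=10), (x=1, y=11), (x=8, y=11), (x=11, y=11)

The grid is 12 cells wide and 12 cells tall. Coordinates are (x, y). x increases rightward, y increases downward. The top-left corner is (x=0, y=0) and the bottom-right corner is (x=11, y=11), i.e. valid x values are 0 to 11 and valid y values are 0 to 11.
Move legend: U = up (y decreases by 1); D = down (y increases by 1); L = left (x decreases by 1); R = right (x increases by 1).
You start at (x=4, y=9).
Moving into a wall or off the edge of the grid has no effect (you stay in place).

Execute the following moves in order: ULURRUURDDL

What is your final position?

Start: (x=4, y=9)
  U (up): (x=4, y=9) -> (x=4, y=8)
  L (left): (x=4, y=8) -> (x=3, y=8)
  U (up): (x=3, y=8) -> (x=3, y=7)
  R (right): (x=3, y=7) -> (x=4, y=7)
  R (right): (x=4, y=7) -> (x=5, y=7)
  U (up): (x=5, y=7) -> (x=5, y=6)
  U (up): (x=5, y=6) -> (x=5, y=5)
  R (right): (x=5, y=5) -> (x=6, y=5)
  D (down): (x=6, y=5) -> (x=6, y=6)
  D (down): (x=6, y=6) -> (x=6, y=7)
  L (left): (x=6, y=7) -> (x=5, y=7)
Final: (x=5, y=7)

Answer: Final position: (x=5, y=7)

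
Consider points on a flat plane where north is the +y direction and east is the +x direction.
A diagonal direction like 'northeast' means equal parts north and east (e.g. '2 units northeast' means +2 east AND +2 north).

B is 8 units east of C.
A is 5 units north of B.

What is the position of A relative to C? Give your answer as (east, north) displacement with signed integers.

Answer: A is at (east=8, north=5) relative to C.

Derivation:
Place C at the origin (east=0, north=0).
  B is 8 units east of C: delta (east=+8, north=+0); B at (east=8, north=0).
  A is 5 units north of B: delta (east=+0, north=+5); A at (east=8, north=5).
Therefore A relative to C: (east=8, north=5).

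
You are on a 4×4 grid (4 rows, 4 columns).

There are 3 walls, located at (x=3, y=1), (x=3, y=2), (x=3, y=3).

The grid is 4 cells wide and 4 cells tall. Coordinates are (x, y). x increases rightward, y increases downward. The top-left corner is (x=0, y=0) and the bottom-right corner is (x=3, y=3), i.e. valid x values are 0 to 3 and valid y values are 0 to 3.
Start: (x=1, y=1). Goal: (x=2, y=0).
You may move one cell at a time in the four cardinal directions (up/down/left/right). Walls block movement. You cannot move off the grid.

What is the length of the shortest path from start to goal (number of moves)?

Answer: Shortest path length: 2

Derivation:
BFS from (x=1, y=1) until reaching (x=2, y=0):
  Distance 0: (x=1, y=1)
  Distance 1: (x=1, y=0), (x=0, y=1), (x=2, y=1), (x=1, y=2)
  Distance 2: (x=0, y=0), (x=2, y=0), (x=0, y=2), (x=2, y=2), (x=1, y=3)  <- goal reached here
One shortest path (2 moves): (x=1, y=1) -> (x=2, y=1) -> (x=2, y=0)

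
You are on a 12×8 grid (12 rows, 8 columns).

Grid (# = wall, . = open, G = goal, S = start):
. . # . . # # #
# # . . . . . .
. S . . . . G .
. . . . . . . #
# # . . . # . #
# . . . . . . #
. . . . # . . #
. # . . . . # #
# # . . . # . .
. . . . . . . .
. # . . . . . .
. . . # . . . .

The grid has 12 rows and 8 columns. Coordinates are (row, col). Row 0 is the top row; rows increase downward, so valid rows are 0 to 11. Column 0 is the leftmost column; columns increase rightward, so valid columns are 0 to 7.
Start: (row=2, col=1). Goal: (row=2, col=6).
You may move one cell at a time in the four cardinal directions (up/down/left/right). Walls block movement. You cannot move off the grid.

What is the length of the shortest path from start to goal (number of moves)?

Answer: Shortest path length: 5

Derivation:
BFS from (row=2, col=1) until reaching (row=2, col=6):
  Distance 0: (row=2, col=1)
  Distance 1: (row=2, col=0), (row=2, col=2), (row=3, col=1)
  Distance 2: (row=1, col=2), (row=2, col=3), (row=3, col=0), (row=3, col=2)
  Distance 3: (row=1, col=3), (row=2, col=4), (row=3, col=3), (row=4, col=2)
  Distance 4: (row=0, col=3), (row=1, col=4), (row=2, col=5), (row=3, col=4), (row=4, col=3), (row=5, col=2)
  Distance 5: (row=0, col=4), (row=1, col=5), (row=2, col=6), (row=3, col=5), (row=4, col=4), (row=5, col=1), (row=5, col=3), (row=6, col=2)  <- goal reached here
One shortest path (5 moves): (row=2, col=1) -> (row=2, col=2) -> (row=2, col=3) -> (row=2, col=4) -> (row=2, col=5) -> (row=2, col=6)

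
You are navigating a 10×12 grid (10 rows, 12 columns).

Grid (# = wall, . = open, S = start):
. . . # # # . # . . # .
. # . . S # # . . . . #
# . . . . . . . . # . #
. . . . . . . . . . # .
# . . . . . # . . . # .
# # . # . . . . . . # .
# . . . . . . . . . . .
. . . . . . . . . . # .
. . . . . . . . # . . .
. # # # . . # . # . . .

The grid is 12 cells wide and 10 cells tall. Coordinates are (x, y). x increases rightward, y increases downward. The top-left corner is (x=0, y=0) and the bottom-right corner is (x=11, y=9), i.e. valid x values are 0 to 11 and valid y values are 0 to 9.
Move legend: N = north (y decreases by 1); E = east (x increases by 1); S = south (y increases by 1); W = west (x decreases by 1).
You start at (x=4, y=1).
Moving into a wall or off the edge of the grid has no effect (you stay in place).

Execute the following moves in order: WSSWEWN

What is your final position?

Start: (x=4, y=1)
  W (west): (x=4, y=1) -> (x=3, y=1)
  S (south): (x=3, y=1) -> (x=3, y=2)
  S (south): (x=3, y=2) -> (x=3, y=3)
  W (west): (x=3, y=3) -> (x=2, y=3)
  E (east): (x=2, y=3) -> (x=3, y=3)
  W (west): (x=3, y=3) -> (x=2, y=3)
  N (north): (x=2, y=3) -> (x=2, y=2)
Final: (x=2, y=2)

Answer: Final position: (x=2, y=2)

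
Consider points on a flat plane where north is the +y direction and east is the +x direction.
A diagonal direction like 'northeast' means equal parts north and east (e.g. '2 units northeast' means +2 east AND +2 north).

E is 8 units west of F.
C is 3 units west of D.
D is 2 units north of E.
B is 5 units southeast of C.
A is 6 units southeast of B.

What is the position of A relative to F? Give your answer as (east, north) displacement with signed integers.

Place F at the origin (east=0, north=0).
  E is 8 units west of F: delta (east=-8, north=+0); E at (east=-8, north=0).
  D is 2 units north of E: delta (east=+0, north=+2); D at (east=-8, north=2).
  C is 3 units west of D: delta (east=-3, north=+0); C at (east=-11, north=2).
  B is 5 units southeast of C: delta (east=+5, north=-5); B at (east=-6, north=-3).
  A is 6 units southeast of B: delta (east=+6, north=-6); A at (east=0, north=-9).
Therefore A relative to F: (east=0, north=-9).

Answer: A is at (east=0, north=-9) relative to F.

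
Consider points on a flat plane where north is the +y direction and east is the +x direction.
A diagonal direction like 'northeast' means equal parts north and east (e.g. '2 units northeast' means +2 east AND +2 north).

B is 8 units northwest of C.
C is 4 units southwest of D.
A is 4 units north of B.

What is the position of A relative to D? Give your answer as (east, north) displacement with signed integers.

Place D at the origin (east=0, north=0).
  C is 4 units southwest of D: delta (east=-4, north=-4); C at (east=-4, north=-4).
  B is 8 units northwest of C: delta (east=-8, north=+8); B at (east=-12, north=4).
  A is 4 units north of B: delta (east=+0, north=+4); A at (east=-12, north=8).
Therefore A relative to D: (east=-12, north=8).

Answer: A is at (east=-12, north=8) relative to D.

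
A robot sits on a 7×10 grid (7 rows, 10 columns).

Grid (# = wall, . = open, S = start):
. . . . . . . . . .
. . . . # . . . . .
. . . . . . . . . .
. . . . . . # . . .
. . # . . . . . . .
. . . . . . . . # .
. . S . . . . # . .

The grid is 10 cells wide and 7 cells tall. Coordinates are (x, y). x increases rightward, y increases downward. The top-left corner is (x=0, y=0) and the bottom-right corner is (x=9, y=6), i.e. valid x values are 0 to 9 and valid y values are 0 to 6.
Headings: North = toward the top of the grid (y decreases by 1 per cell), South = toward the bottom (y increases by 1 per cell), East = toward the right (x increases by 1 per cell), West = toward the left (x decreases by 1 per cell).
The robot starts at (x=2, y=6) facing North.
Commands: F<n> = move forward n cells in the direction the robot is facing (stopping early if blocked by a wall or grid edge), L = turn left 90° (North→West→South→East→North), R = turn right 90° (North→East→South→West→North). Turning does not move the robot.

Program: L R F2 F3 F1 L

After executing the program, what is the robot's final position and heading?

Start: (x=2, y=6), facing North
  L: turn left, now facing West
  R: turn right, now facing North
  F2: move forward 1/2 (blocked), now at (x=2, y=5)
  F3: move forward 0/3 (blocked), now at (x=2, y=5)
  F1: move forward 0/1 (blocked), now at (x=2, y=5)
  L: turn left, now facing West
Final: (x=2, y=5), facing West

Answer: Final position: (x=2, y=5), facing West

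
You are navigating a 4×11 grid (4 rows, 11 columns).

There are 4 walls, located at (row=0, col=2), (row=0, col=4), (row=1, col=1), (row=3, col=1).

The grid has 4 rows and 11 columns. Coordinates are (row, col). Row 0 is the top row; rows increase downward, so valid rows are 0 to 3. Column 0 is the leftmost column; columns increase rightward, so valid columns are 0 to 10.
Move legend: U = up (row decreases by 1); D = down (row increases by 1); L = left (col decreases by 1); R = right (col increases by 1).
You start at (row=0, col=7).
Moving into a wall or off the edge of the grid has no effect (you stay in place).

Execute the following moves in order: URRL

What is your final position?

Start: (row=0, col=7)
  U (up): blocked, stay at (row=0, col=7)
  R (right): (row=0, col=7) -> (row=0, col=8)
  R (right): (row=0, col=8) -> (row=0, col=9)
  L (left): (row=0, col=9) -> (row=0, col=8)
Final: (row=0, col=8)

Answer: Final position: (row=0, col=8)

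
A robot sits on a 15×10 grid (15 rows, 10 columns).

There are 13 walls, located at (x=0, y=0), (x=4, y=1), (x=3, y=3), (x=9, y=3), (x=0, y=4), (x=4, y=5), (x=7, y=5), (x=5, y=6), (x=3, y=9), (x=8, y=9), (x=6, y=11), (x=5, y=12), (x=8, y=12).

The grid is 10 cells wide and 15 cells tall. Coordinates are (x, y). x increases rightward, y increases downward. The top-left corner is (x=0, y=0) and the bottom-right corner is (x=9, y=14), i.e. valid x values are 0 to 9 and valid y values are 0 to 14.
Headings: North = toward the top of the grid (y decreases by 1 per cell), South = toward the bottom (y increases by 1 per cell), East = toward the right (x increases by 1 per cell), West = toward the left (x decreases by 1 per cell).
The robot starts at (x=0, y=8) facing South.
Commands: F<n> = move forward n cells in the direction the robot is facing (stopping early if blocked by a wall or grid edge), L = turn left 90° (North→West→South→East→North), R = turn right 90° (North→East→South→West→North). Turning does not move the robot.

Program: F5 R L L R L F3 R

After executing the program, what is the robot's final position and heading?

Start: (x=0, y=8), facing South
  F5: move forward 5, now at (x=0, y=13)
  R: turn right, now facing West
  L: turn left, now facing South
  L: turn left, now facing East
  R: turn right, now facing South
  L: turn left, now facing East
  F3: move forward 3, now at (x=3, y=13)
  R: turn right, now facing South
Final: (x=3, y=13), facing South

Answer: Final position: (x=3, y=13), facing South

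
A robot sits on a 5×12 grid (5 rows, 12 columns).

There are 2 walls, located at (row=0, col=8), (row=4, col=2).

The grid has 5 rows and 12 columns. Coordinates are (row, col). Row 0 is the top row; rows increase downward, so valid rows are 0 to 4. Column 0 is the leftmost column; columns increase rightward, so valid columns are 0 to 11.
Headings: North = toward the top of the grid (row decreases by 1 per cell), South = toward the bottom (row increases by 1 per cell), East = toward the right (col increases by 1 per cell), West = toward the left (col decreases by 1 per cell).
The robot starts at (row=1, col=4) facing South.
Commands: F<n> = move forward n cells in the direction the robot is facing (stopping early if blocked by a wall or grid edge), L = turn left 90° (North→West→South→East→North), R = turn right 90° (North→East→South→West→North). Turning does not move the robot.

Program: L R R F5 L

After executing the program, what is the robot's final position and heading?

Start: (row=1, col=4), facing South
  L: turn left, now facing East
  R: turn right, now facing South
  R: turn right, now facing West
  F5: move forward 4/5 (blocked), now at (row=1, col=0)
  L: turn left, now facing South
Final: (row=1, col=0), facing South

Answer: Final position: (row=1, col=0), facing South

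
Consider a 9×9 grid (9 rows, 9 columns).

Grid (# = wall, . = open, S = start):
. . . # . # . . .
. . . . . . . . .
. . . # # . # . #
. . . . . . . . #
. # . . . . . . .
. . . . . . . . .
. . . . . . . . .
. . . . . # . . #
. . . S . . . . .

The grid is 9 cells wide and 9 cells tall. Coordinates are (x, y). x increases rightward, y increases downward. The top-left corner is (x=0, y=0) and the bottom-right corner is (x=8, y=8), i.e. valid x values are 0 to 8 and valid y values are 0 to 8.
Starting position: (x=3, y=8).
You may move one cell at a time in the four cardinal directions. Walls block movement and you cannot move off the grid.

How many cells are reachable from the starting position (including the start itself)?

Answer: Reachable cells: 71

Derivation:
BFS flood-fill from (x=3, y=8):
  Distance 0: (x=3, y=8)
  Distance 1: (x=3, y=7), (x=2, y=8), (x=4, y=8)
  Distance 2: (x=3, y=6), (x=2, y=7), (x=4, y=7), (x=1, y=8), (x=5, y=8)
  Distance 3: (x=3, y=5), (x=2, y=6), (x=4, y=6), (x=1, y=7), (x=0, y=8), (x=6, y=8)
  Distance 4: (x=3, y=4), (x=2, y=5), (x=4, y=5), (x=1, y=6), (x=5, y=6), (x=0, y=7), (x=6, y=7), (x=7, y=8)
  Distance 5: (x=3, y=3), (x=2, y=4), (x=4, y=4), (x=1, y=5), (x=5, y=5), (x=0, y=6), (x=6, y=6), (x=7, y=7), (x=8, y=8)
  Distance 6: (x=2, y=3), (x=4, y=3), (x=5, y=4), (x=0, y=5), (x=6, y=5), (x=7, y=6)
  Distance 7: (x=2, y=2), (x=1, y=3), (x=5, y=3), (x=0, y=4), (x=6, y=4), (x=7, y=5), (x=8, y=6)
  Distance 8: (x=2, y=1), (x=1, y=2), (x=5, y=2), (x=0, y=3), (x=6, y=3), (x=7, y=4), (x=8, y=5)
  Distance 9: (x=2, y=0), (x=1, y=1), (x=3, y=1), (x=5, y=1), (x=0, y=2), (x=7, y=3), (x=8, y=4)
  Distance 10: (x=1, y=0), (x=0, y=1), (x=4, y=1), (x=6, y=1), (x=7, y=2)
  Distance 11: (x=0, y=0), (x=4, y=0), (x=6, y=0), (x=7, y=1)
  Distance 12: (x=7, y=0), (x=8, y=1)
  Distance 13: (x=8, y=0)
Total reachable: 71 (grid has 71 open cells total)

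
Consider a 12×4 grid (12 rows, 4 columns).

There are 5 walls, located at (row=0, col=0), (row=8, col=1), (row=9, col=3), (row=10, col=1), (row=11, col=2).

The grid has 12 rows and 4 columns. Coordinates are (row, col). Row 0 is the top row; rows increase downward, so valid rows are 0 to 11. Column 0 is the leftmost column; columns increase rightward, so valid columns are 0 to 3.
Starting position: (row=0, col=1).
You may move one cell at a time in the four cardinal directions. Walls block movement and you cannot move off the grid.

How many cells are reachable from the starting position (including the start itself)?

BFS flood-fill from (row=0, col=1):
  Distance 0: (row=0, col=1)
  Distance 1: (row=0, col=2), (row=1, col=1)
  Distance 2: (row=0, col=3), (row=1, col=0), (row=1, col=2), (row=2, col=1)
  Distance 3: (row=1, col=3), (row=2, col=0), (row=2, col=2), (row=3, col=1)
  Distance 4: (row=2, col=3), (row=3, col=0), (row=3, col=2), (row=4, col=1)
  Distance 5: (row=3, col=3), (row=4, col=0), (row=4, col=2), (row=5, col=1)
  Distance 6: (row=4, col=3), (row=5, col=0), (row=5, col=2), (row=6, col=1)
  Distance 7: (row=5, col=3), (row=6, col=0), (row=6, col=2), (row=7, col=1)
  Distance 8: (row=6, col=3), (row=7, col=0), (row=7, col=2)
  Distance 9: (row=7, col=3), (row=8, col=0), (row=8, col=2)
  Distance 10: (row=8, col=3), (row=9, col=0), (row=9, col=2)
  Distance 11: (row=9, col=1), (row=10, col=0), (row=10, col=2)
  Distance 12: (row=10, col=3), (row=11, col=0)
  Distance 13: (row=11, col=1), (row=11, col=3)
Total reachable: 43 (grid has 43 open cells total)

Answer: Reachable cells: 43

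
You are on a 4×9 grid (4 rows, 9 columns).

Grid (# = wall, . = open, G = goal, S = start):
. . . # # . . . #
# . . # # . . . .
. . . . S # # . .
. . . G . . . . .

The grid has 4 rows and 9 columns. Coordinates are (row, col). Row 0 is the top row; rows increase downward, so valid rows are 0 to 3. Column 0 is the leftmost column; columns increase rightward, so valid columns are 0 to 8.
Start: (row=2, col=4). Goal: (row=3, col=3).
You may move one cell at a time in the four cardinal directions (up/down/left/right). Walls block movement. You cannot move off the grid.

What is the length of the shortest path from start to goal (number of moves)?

BFS from (row=2, col=4) until reaching (row=3, col=3):
  Distance 0: (row=2, col=4)
  Distance 1: (row=2, col=3), (row=3, col=4)
  Distance 2: (row=2, col=2), (row=3, col=3), (row=3, col=5)  <- goal reached here
One shortest path (2 moves): (row=2, col=4) -> (row=2, col=3) -> (row=3, col=3)

Answer: Shortest path length: 2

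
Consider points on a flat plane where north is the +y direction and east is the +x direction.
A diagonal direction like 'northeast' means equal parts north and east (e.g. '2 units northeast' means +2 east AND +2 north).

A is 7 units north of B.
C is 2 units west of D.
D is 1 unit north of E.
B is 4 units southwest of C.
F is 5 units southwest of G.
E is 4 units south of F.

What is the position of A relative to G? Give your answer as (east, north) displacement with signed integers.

Place G at the origin (east=0, north=0).
  F is 5 units southwest of G: delta (east=-5, north=-5); F at (east=-5, north=-5).
  E is 4 units south of F: delta (east=+0, north=-4); E at (east=-5, north=-9).
  D is 1 unit north of E: delta (east=+0, north=+1); D at (east=-5, north=-8).
  C is 2 units west of D: delta (east=-2, north=+0); C at (east=-7, north=-8).
  B is 4 units southwest of C: delta (east=-4, north=-4); B at (east=-11, north=-12).
  A is 7 units north of B: delta (east=+0, north=+7); A at (east=-11, north=-5).
Therefore A relative to G: (east=-11, north=-5).

Answer: A is at (east=-11, north=-5) relative to G.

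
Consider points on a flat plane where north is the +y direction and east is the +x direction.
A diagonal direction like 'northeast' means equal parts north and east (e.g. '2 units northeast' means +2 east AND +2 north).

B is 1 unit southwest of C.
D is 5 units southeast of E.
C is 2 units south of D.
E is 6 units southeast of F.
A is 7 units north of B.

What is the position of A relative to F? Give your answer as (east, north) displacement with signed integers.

Place F at the origin (east=0, north=0).
  E is 6 units southeast of F: delta (east=+6, north=-6); E at (east=6, north=-6).
  D is 5 units southeast of E: delta (east=+5, north=-5); D at (east=11, north=-11).
  C is 2 units south of D: delta (east=+0, north=-2); C at (east=11, north=-13).
  B is 1 unit southwest of C: delta (east=-1, north=-1); B at (east=10, north=-14).
  A is 7 units north of B: delta (east=+0, north=+7); A at (east=10, north=-7).
Therefore A relative to F: (east=10, north=-7).

Answer: A is at (east=10, north=-7) relative to F.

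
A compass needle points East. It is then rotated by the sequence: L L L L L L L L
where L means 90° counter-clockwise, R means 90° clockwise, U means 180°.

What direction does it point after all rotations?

Answer: Final heading: East

Derivation:
Start: East
  L (left (90° counter-clockwise)) -> North
  L (left (90° counter-clockwise)) -> West
  L (left (90° counter-clockwise)) -> South
  L (left (90° counter-clockwise)) -> East
  L (left (90° counter-clockwise)) -> North
  L (left (90° counter-clockwise)) -> West
  L (left (90° counter-clockwise)) -> South
  L (left (90° counter-clockwise)) -> East
Final: East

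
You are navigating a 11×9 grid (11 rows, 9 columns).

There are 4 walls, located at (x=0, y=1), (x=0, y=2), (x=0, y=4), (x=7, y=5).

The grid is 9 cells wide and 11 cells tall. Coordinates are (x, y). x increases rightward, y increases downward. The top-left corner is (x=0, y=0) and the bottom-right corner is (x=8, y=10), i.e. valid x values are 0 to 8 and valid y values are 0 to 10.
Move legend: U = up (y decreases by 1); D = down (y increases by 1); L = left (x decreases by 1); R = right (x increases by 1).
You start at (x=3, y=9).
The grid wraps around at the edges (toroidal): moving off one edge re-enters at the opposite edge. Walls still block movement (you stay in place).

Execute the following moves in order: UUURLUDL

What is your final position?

Start: (x=3, y=9)
  U (up): (x=3, y=9) -> (x=3, y=8)
  U (up): (x=3, y=8) -> (x=3, y=7)
  U (up): (x=3, y=7) -> (x=3, y=6)
  R (right): (x=3, y=6) -> (x=4, y=6)
  L (left): (x=4, y=6) -> (x=3, y=6)
  U (up): (x=3, y=6) -> (x=3, y=5)
  D (down): (x=3, y=5) -> (x=3, y=6)
  L (left): (x=3, y=6) -> (x=2, y=6)
Final: (x=2, y=6)

Answer: Final position: (x=2, y=6)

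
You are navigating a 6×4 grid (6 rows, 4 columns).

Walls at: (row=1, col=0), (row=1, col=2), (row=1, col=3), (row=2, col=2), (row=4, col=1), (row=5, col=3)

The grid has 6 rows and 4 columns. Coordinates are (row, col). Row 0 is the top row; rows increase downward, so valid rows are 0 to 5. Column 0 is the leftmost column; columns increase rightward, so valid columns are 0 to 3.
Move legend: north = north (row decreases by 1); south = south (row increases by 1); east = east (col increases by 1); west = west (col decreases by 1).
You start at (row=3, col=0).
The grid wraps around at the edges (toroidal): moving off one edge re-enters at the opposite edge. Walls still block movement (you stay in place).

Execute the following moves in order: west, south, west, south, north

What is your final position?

Answer: Final position: (row=4, col=2)

Derivation:
Start: (row=3, col=0)
  west (west): (row=3, col=0) -> (row=3, col=3)
  south (south): (row=3, col=3) -> (row=4, col=3)
  west (west): (row=4, col=3) -> (row=4, col=2)
  south (south): (row=4, col=2) -> (row=5, col=2)
  north (north): (row=5, col=2) -> (row=4, col=2)
Final: (row=4, col=2)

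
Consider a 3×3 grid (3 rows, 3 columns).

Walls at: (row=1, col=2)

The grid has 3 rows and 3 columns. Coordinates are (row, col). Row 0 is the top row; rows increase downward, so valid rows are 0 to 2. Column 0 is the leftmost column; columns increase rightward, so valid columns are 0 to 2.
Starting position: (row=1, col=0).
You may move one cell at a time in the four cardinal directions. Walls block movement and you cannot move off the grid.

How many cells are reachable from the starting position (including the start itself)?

Answer: Reachable cells: 8

Derivation:
BFS flood-fill from (row=1, col=0):
  Distance 0: (row=1, col=0)
  Distance 1: (row=0, col=0), (row=1, col=1), (row=2, col=0)
  Distance 2: (row=0, col=1), (row=2, col=1)
  Distance 3: (row=0, col=2), (row=2, col=2)
Total reachable: 8 (grid has 8 open cells total)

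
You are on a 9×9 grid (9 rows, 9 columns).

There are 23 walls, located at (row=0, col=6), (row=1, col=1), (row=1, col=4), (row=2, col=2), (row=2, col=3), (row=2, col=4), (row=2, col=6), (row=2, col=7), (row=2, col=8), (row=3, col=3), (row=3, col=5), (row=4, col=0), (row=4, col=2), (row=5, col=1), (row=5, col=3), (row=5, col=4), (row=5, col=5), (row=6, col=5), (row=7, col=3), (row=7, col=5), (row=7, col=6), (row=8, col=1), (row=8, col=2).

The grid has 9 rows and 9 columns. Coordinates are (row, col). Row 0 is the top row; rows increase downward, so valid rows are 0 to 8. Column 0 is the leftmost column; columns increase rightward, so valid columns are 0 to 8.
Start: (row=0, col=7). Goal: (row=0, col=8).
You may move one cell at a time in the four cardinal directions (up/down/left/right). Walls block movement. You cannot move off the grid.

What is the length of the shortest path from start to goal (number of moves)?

BFS from (row=0, col=7) until reaching (row=0, col=8):
  Distance 0: (row=0, col=7)
  Distance 1: (row=0, col=8), (row=1, col=7)  <- goal reached here
One shortest path (1 moves): (row=0, col=7) -> (row=0, col=8)

Answer: Shortest path length: 1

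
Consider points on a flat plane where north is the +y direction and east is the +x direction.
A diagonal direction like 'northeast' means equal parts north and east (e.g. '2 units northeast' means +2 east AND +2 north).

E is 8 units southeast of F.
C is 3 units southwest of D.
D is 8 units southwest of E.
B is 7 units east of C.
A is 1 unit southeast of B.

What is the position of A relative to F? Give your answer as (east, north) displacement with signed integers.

Answer: A is at (east=5, north=-20) relative to F.

Derivation:
Place F at the origin (east=0, north=0).
  E is 8 units southeast of F: delta (east=+8, north=-8); E at (east=8, north=-8).
  D is 8 units southwest of E: delta (east=-8, north=-8); D at (east=0, north=-16).
  C is 3 units southwest of D: delta (east=-3, north=-3); C at (east=-3, north=-19).
  B is 7 units east of C: delta (east=+7, north=+0); B at (east=4, north=-19).
  A is 1 unit southeast of B: delta (east=+1, north=-1); A at (east=5, north=-20).
Therefore A relative to F: (east=5, north=-20).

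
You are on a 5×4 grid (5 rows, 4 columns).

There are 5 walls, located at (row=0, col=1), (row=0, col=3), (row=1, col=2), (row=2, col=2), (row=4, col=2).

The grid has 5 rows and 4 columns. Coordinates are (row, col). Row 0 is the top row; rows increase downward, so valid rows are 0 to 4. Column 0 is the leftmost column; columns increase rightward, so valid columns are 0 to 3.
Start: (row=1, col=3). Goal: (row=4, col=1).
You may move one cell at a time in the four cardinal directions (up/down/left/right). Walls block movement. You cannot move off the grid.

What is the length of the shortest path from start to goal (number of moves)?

Answer: Shortest path length: 5

Derivation:
BFS from (row=1, col=3) until reaching (row=4, col=1):
  Distance 0: (row=1, col=3)
  Distance 1: (row=2, col=3)
  Distance 2: (row=3, col=3)
  Distance 3: (row=3, col=2), (row=4, col=3)
  Distance 4: (row=3, col=1)
  Distance 5: (row=2, col=1), (row=3, col=0), (row=4, col=1)  <- goal reached here
One shortest path (5 moves): (row=1, col=3) -> (row=2, col=3) -> (row=3, col=3) -> (row=3, col=2) -> (row=3, col=1) -> (row=4, col=1)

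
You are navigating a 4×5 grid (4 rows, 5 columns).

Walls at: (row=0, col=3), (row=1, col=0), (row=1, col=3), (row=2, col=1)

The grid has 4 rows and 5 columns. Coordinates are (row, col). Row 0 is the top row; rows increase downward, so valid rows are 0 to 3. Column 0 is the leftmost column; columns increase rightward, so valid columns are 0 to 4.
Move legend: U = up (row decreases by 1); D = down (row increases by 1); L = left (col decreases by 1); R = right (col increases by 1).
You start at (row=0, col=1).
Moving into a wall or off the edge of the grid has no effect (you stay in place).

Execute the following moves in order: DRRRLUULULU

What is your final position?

Start: (row=0, col=1)
  D (down): (row=0, col=1) -> (row=1, col=1)
  R (right): (row=1, col=1) -> (row=1, col=2)
  R (right): blocked, stay at (row=1, col=2)
  R (right): blocked, stay at (row=1, col=2)
  L (left): (row=1, col=2) -> (row=1, col=1)
  U (up): (row=1, col=1) -> (row=0, col=1)
  U (up): blocked, stay at (row=0, col=1)
  L (left): (row=0, col=1) -> (row=0, col=0)
  U (up): blocked, stay at (row=0, col=0)
  L (left): blocked, stay at (row=0, col=0)
  U (up): blocked, stay at (row=0, col=0)
Final: (row=0, col=0)

Answer: Final position: (row=0, col=0)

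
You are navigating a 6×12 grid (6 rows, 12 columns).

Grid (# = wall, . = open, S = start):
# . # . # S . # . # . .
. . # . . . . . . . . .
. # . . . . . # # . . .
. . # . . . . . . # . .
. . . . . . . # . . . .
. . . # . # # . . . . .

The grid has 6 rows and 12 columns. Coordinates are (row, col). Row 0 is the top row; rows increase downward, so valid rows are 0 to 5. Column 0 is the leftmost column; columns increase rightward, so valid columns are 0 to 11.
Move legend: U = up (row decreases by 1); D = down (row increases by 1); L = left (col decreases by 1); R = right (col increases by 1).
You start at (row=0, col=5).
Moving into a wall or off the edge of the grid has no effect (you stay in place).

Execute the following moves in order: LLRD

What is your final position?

Start: (row=0, col=5)
  L (left): blocked, stay at (row=0, col=5)
  L (left): blocked, stay at (row=0, col=5)
  R (right): (row=0, col=5) -> (row=0, col=6)
  D (down): (row=0, col=6) -> (row=1, col=6)
Final: (row=1, col=6)

Answer: Final position: (row=1, col=6)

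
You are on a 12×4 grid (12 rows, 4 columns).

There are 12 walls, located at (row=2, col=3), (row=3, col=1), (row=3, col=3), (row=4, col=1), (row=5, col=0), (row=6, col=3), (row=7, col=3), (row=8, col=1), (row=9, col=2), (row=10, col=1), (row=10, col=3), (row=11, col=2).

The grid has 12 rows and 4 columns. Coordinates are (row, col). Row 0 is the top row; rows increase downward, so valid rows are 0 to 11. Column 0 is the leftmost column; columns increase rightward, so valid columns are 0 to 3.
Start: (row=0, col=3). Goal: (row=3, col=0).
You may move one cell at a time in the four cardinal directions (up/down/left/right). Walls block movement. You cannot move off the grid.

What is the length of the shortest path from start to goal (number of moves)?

Answer: Shortest path length: 6

Derivation:
BFS from (row=0, col=3) until reaching (row=3, col=0):
  Distance 0: (row=0, col=3)
  Distance 1: (row=0, col=2), (row=1, col=3)
  Distance 2: (row=0, col=1), (row=1, col=2)
  Distance 3: (row=0, col=0), (row=1, col=1), (row=2, col=2)
  Distance 4: (row=1, col=0), (row=2, col=1), (row=3, col=2)
  Distance 5: (row=2, col=0), (row=4, col=2)
  Distance 6: (row=3, col=0), (row=4, col=3), (row=5, col=2)  <- goal reached here
One shortest path (6 moves): (row=0, col=3) -> (row=0, col=2) -> (row=0, col=1) -> (row=0, col=0) -> (row=1, col=0) -> (row=2, col=0) -> (row=3, col=0)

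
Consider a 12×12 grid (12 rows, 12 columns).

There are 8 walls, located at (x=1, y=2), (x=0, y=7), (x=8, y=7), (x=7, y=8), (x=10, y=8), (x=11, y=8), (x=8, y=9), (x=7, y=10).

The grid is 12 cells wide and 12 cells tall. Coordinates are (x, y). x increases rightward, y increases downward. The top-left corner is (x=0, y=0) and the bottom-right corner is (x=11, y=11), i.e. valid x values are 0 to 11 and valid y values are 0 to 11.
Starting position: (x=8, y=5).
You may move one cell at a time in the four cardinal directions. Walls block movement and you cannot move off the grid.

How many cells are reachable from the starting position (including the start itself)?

Answer: Reachable cells: 136

Derivation:
BFS flood-fill from (x=8, y=5):
  Distance 0: (x=8, y=5)
  Distance 1: (x=8, y=4), (x=7, y=5), (x=9, y=5), (x=8, y=6)
  Distance 2: (x=8, y=3), (x=7, y=4), (x=9, y=4), (x=6, y=5), (x=10, y=5), (x=7, y=6), (x=9, y=6)
  Distance 3: (x=8, y=2), (x=7, y=3), (x=9, y=3), (x=6, y=4), (x=10, y=4), (x=5, y=5), (x=11, y=5), (x=6, y=6), (x=10, y=6), (x=7, y=7), (x=9, y=7)
  Distance 4: (x=8, y=1), (x=7, y=2), (x=9, y=2), (x=6, y=3), (x=10, y=3), (x=5, y=4), (x=11, y=4), (x=4, y=5), (x=5, y=6), (x=11, y=6), (x=6, y=7), (x=10, y=7), (x=9, y=8)
  Distance 5: (x=8, y=0), (x=7, y=1), (x=9, y=1), (x=6, y=2), (x=10, y=2), (x=5, y=3), (x=11, y=3), (x=4, y=4), (x=3, y=5), (x=4, y=6), (x=5, y=7), (x=11, y=7), (x=6, y=8), (x=8, y=8), (x=9, y=9)
  Distance 6: (x=7, y=0), (x=9, y=0), (x=6, y=1), (x=10, y=1), (x=5, y=2), (x=11, y=2), (x=4, y=3), (x=3, y=4), (x=2, y=5), (x=3, y=6), (x=4, y=7), (x=5, y=8), (x=6, y=9), (x=10, y=9), (x=9, y=10)
  Distance 7: (x=6, y=0), (x=10, y=0), (x=5, y=1), (x=11, y=1), (x=4, y=2), (x=3, y=3), (x=2, y=4), (x=1, y=5), (x=2, y=6), (x=3, y=7), (x=4, y=8), (x=5, y=9), (x=7, y=9), (x=11, y=9), (x=6, y=10), (x=8, y=10), (x=10, y=10), (x=9, y=11)
  Distance 8: (x=5, y=0), (x=11, y=0), (x=4, y=1), (x=3, y=2), (x=2, y=3), (x=1, y=4), (x=0, y=5), (x=1, y=6), (x=2, y=7), (x=3, y=8), (x=4, y=9), (x=5, y=10), (x=11, y=10), (x=6, y=11), (x=8, y=11), (x=10, y=11)
  Distance 9: (x=4, y=0), (x=3, y=1), (x=2, y=2), (x=1, y=3), (x=0, y=4), (x=0, y=6), (x=1, y=7), (x=2, y=8), (x=3, y=9), (x=4, y=10), (x=5, y=11), (x=7, y=11), (x=11, y=11)
  Distance 10: (x=3, y=0), (x=2, y=1), (x=0, y=3), (x=1, y=8), (x=2, y=9), (x=3, y=10), (x=4, y=11)
  Distance 11: (x=2, y=0), (x=1, y=1), (x=0, y=2), (x=0, y=8), (x=1, y=9), (x=2, y=10), (x=3, y=11)
  Distance 12: (x=1, y=0), (x=0, y=1), (x=0, y=9), (x=1, y=10), (x=2, y=11)
  Distance 13: (x=0, y=0), (x=0, y=10), (x=1, y=11)
  Distance 14: (x=0, y=11)
Total reachable: 136 (grid has 136 open cells total)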